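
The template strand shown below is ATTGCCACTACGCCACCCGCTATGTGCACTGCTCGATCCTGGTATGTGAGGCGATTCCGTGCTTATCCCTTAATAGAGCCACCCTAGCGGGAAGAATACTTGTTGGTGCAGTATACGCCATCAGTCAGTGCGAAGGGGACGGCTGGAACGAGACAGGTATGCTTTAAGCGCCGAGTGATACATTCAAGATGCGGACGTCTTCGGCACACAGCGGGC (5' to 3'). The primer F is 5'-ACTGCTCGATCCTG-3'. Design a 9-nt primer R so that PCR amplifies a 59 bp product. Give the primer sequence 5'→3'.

5'-TAGGGTGGC-3'

The forward primer binds at positions 28–41, so a 59 bp product ends at position 28 + 59 − 1 = 86.
The reverse primer anneals to the top strand over positions 78–86, i.e. to GCCACCCTA.
Its sequence written 5'→3' is the reverse complement: TAGGGTGGC.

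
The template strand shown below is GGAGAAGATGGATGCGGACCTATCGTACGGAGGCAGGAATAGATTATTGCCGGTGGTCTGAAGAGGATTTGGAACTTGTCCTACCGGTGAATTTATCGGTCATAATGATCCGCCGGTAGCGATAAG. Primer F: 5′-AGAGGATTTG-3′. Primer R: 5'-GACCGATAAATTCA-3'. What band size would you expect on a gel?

The forward primer matches the template at positions 62–71.
Reverse complement of the reverse primer: TGAATTTATCGGTC. This occurs on the top strand at positions 88–101.
Product length = (reverse-primer end) − (forward-primer start) + 1 = 101 − 62 + 1 = 40 bp.

40 bp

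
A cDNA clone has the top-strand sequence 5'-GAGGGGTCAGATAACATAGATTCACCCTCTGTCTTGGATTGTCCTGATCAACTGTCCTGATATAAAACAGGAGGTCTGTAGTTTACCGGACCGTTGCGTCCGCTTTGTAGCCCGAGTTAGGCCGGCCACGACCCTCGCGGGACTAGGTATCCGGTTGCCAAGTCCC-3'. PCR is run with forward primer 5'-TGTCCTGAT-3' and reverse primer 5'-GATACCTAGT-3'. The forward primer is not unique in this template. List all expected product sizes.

The forward primer TGTCCTGAT matches the top strand at positions 40–48, 53–61.
The reverse primer's reverse complement is ACTAGGTATC, matching at positions 142–151.
Each forward site pairs with the reverse site to give a product ending at position 151: sizes 112, 99 bp.

112 bp, 99 bp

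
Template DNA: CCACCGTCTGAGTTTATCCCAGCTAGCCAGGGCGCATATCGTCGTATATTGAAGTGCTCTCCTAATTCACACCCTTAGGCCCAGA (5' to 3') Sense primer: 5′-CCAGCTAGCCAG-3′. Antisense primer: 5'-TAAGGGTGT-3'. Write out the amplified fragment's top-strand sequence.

Forward primer CCAGCTAGCCAG is found on the top strand at positions 19–30.
The reverse primer's reverse complement is ACACCCTTA, which matches the template at positions 69–77.
The product is the template from position 19 through 77 (59 bp).

5'-CCAGCTAGCCAGGGCGCATATCGTCGTATATTGAAGTGCTCTCCTAATTCACACCCTTA-3'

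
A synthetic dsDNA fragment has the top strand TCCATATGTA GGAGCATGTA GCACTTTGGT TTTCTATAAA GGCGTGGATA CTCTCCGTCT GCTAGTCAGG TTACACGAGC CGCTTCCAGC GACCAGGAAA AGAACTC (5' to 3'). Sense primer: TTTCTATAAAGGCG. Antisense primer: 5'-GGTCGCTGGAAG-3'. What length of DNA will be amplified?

64 bp

The forward primer matches the template at positions 31–44.
The reverse primer's reverse complement is CTTCCAGCGACC, which matches the template at positions 83–94.
Amplicon spans positions 31–94: 64 bp.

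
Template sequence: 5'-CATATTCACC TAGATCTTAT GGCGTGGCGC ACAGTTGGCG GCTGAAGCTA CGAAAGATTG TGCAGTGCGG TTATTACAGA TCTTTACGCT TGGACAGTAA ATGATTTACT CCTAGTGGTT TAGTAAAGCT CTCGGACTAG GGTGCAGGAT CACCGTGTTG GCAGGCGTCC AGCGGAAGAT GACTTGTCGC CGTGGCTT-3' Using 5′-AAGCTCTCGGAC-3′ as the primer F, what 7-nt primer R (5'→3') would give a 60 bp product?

5'-AAGTCAT-3'

The forward primer binds at positions 126–137, so a 60 bp product ends at position 126 + 60 − 1 = 185.
The reverse primer anneals to the top strand over positions 179–185, i.e. to ATGACTT.
Its sequence written 5'→3' is the reverse complement: AAGTCAT.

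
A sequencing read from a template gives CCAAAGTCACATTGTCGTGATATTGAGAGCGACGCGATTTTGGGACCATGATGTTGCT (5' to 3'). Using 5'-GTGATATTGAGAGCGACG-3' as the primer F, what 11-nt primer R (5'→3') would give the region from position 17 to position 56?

5'-CAACATCATGG-3'

The product's 3' end on the top strand is position 56.
The reverse primer anneals to the top strand over positions 46–56, i.e. to CCATGATGTTG.
Its sequence written 5'→3' is the reverse complement: CAACATCATGG.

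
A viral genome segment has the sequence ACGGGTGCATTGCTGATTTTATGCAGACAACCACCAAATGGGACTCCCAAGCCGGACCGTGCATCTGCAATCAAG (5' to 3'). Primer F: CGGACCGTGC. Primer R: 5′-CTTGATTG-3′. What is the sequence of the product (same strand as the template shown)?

5'-CGGACCGTGCATCTGCAATCAAG-3'

Scanning the template, CGGACCGTGC occurs at positions 53–62; this primer anneals to the bottom strand there with its 3' end pointing downstream.
Taking the reverse complement of CTTGATTG gives CAATCAAG, found at positions 68–75 on the template; the primer anneals here to the top strand with its 3' end pointing upstream.
The product is the template from position 53 through 75 (23 bp).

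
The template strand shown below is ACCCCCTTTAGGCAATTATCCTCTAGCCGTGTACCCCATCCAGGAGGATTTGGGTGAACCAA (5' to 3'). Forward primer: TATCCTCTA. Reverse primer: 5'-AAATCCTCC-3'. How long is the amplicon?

35 bp

Forward primer TATCCTCTA is found on the top strand at positions 17–25.
Reverse complement of the reverse primer: GGAGGATTT. This occurs on the top strand at positions 43–51.
The product runs from position 17 to position 51, so its length is 51 − 17 + 1 = 35 bp.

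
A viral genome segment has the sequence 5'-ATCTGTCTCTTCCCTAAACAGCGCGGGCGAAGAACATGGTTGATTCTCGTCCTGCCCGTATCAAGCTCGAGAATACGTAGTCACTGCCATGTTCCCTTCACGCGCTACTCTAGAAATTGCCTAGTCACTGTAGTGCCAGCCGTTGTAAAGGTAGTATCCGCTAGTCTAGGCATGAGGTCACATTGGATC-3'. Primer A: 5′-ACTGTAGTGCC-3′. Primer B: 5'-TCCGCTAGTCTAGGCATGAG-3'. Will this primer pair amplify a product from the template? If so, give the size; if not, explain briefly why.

No product — both primers anneal to the same strand and extend in the same direction.

Primer A (ACTGTAGTGCC) matches the top strand at positions 127–137 (3' end points downstream).
Primer B (TCCGCTAGTCTAGGCATGAG) also matches the top strand directly, at positions 157–176 — its reverse complement CTCATGCCTAGACTAGCGGA is not present.
Both primers anneal to the bottom strand with 3' ends pointing the same way, so neither can prime synthesis back toward the other.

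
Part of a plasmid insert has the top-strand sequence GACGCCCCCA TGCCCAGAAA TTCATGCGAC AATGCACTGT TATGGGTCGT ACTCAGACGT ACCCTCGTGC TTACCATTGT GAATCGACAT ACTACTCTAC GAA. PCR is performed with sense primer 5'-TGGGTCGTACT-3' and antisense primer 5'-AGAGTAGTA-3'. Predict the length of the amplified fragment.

56 bp

Forward primer TGGGTCGTACT is found on the top strand at positions 43–53.
Reverse complement of the reverse primer: TACTACTCT. This occurs on the top strand at positions 90–98.
The product runs from position 43 to position 98, so its length is 98 − 43 + 1 = 56 bp.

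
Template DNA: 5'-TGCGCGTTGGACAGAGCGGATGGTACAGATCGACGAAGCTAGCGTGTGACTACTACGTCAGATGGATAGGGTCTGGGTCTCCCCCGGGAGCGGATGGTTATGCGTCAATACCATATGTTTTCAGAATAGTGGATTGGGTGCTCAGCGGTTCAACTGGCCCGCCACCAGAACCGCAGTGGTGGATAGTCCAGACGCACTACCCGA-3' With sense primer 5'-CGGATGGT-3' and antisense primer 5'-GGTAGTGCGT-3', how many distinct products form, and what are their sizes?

Two products: 185 bp, 111 bp

The forward primer CGGATGGT matches the top strand at positions 17–24, 91–98.
The reverse primer's reverse complement is ACGCACTACC, matching at positions 192–201.
Each forward site pairs with the reverse site to give a product ending at position 201: sizes 185, 111 bp.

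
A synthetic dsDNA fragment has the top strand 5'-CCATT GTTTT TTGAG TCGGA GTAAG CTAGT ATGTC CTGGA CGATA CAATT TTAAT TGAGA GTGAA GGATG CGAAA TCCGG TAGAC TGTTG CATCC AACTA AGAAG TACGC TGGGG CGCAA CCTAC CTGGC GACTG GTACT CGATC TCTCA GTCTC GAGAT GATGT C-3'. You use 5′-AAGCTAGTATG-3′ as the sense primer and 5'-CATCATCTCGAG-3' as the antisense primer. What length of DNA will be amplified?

Scanning the template, AAGCTAGTATG occurs at positions 23–33; this primer anneals to the bottom strand there with its 3' end pointing downstream.
Taking the reverse complement of CATCATCTCGAG gives CTCGAGATGATG, found at positions 153–164 on the template; the primer anneals here to the top strand with its 3' end pointing upstream.
Amplicon spans positions 23–164: 142 bp.

142 bp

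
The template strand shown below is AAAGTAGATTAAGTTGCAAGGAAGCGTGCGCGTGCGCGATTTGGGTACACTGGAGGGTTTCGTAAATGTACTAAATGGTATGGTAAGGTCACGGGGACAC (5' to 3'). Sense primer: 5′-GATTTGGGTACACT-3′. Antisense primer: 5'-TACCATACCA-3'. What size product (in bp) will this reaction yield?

48 bp

Forward primer GATTTGGGTACACT is found on the top strand at positions 38–51.
Taking the reverse complement of TACCATACCA gives TGGTATGGTA, found at positions 76–85 on the template; the primer anneals here to the top strand with its 3' end pointing upstream.
The product runs from position 38 to position 85, so its length is 85 − 38 + 1 = 48 bp.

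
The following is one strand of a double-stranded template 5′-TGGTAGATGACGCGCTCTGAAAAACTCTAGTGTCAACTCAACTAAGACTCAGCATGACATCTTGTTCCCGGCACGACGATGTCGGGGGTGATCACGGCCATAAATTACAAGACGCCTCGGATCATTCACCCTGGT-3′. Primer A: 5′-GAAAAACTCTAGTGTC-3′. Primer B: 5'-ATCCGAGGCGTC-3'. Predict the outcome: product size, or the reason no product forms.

Primer A (GAAAAACTCTAGTGTC) matches the top strand at positions 19–34; it acts as a forward primer.
Primer B's reverse complement is GACGCCTCGGAT, matching the top strand at positions 111–122; it acts as a reverse primer.
The 3' ends face each other across positions 19–122, giving a 104 bp product.

Yes — a 104 bp product.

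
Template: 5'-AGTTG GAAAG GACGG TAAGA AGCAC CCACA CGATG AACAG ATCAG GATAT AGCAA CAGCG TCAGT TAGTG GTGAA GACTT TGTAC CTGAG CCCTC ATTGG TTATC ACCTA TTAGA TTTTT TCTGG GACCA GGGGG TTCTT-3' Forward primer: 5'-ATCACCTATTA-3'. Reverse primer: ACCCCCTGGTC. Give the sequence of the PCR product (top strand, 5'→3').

5'-ATCACCTATTAGATTTTTTCTGGGACCAGGGGGT-3'

The forward primer matches the template at positions 103–113.
Taking the reverse complement of ACCCCCTGGTC gives GACCAGGGGGT, found at positions 126–136 on the template; the primer anneals here to the top strand with its 3' end pointing upstream.
The product is the template from position 103 through 136 (34 bp).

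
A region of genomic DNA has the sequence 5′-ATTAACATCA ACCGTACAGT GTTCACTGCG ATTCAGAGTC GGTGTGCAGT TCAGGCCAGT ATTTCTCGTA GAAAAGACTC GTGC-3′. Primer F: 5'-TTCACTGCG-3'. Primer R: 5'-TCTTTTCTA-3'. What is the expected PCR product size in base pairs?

56 bp

Forward primer TTCACTGCG is found on the top strand at positions 22–30.
The reverse primer's reverse complement is TAGAAAAGA, which matches the template at positions 69–77.
Amplicon spans positions 22–77: 56 bp.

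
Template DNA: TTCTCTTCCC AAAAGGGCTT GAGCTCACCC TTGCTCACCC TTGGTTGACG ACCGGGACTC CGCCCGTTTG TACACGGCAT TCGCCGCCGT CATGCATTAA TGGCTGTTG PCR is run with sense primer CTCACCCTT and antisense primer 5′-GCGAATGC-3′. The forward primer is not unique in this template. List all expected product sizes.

61 bp, 51 bp

The forward primer CTCACCCTT matches the top strand at positions 24–32, 34–42.
The reverse primer's reverse complement is GCATTCGC, matching at positions 77–84.
Each forward site pairs with the reverse site to give a product ending at position 84: sizes 61, 51 bp.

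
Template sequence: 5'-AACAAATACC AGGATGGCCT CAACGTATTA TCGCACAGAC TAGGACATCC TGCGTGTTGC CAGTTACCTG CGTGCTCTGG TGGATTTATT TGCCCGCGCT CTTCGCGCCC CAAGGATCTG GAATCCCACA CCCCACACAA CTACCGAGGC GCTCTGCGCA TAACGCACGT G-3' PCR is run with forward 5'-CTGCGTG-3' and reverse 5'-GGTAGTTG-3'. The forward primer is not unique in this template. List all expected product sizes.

96 bp, 78 bp

The forward primer CTGCGTG matches the top strand at positions 50–56, 68–74.
The reverse primer's reverse complement is CAACTACC, matching at positions 138–145.
Each forward site pairs with the reverse site to give a product ending at position 145: sizes 96, 78 bp.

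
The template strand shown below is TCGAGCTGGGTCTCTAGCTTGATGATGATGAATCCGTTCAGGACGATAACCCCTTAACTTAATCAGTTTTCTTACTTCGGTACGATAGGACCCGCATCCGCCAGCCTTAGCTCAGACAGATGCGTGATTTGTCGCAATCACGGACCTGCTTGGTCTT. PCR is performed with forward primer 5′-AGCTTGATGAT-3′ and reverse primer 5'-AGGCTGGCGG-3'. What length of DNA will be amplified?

92 bp

Scanning the template, AGCTTGATGAT occurs at positions 16–26; this primer anneals to the bottom strand there with its 3' end pointing downstream.
Taking the reverse complement of AGGCTGGCGG gives CCGCCAGCCT, found at positions 98–107 on the template; the primer anneals here to the top strand with its 3' end pointing upstream.
Amplicon spans positions 16–107: 92 bp.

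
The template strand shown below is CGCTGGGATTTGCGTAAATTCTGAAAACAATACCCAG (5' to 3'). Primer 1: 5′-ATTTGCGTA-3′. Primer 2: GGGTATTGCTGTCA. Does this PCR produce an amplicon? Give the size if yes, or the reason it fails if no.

Primer 2 (GGGTATTGCTGTCA) does not match the top strand, and its reverse complement TGACAGCAATACCC does not match either.
With no annealing site for primer 2, no amplification occurs.

No product — primer 2 has no binding site in the template.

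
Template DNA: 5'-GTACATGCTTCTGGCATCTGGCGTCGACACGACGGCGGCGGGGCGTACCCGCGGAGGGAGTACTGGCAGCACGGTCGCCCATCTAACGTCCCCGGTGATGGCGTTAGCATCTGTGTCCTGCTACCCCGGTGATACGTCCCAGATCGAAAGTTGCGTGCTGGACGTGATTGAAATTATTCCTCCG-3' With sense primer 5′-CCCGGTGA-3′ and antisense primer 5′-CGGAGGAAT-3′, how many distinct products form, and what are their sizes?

Two products: 94 bp, 60 bp

The forward primer CCCGGTGA matches the top strand at positions 91–98, 125–132.
The reverse primer's reverse complement is ATTCCTCCG, matching at positions 176–184.
Each forward site pairs with the reverse site to give a product ending at position 184: sizes 94, 60 bp.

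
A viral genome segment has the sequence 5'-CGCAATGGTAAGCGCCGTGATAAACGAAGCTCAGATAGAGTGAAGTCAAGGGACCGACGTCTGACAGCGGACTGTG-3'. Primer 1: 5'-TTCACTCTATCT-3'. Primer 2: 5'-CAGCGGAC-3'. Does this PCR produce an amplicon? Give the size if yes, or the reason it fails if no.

No product — the primers' 3' ends point away from each other.

Primer 1 (TTCACTCTATCT) has reverse complement AGATAGAGTGAA, which matches the top strand at positions 33–44; primer 1 anneals to the top strand there with its 3' end pointing upstream toward position 33.
Primer 2 (CAGCGGAC) matches the top strand directly at positions 65–72; it anneals to the bottom strand with its 3' end pointing downstream toward position 72.
The 3' ends diverge (primer 1 extends toward position 1, primer 2 toward position 76), so the primers never converge on a shared product.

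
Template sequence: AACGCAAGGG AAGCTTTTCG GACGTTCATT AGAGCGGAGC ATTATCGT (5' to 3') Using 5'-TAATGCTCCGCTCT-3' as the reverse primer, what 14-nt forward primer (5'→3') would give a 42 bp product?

The reverse primer's reverse complement AGAGCGGAGCATTA matches the template at positions 31–44, so the product ends at position 44.
A 42 bp product then starts at position 44 − 42 + 1 = 3.
The forward primer is identical to the top strand there: CGCAAGGGAAGCTT.

5'-CGCAAGGGAAGCTT-3'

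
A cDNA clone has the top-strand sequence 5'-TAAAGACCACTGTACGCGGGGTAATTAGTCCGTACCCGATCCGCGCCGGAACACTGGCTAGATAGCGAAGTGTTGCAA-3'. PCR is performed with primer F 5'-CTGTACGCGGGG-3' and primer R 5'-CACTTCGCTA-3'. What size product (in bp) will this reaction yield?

63 bp

Forward primer CTGTACGCGGGG is found on the top strand at positions 10–21.
Taking the reverse complement of CACTTCGCTA gives TAGCGAAGTG, found at positions 63–72 on the template; the primer anneals here to the top strand with its 3' end pointing upstream.
Product length = (reverse-primer end) − (forward-primer start) + 1 = 72 − 10 + 1 = 63 bp.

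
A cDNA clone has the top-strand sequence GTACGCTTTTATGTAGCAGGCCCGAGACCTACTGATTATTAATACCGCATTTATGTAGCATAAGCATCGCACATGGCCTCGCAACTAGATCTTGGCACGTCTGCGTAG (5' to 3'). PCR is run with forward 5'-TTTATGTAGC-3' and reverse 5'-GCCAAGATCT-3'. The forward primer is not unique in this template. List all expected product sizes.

The forward primer TTTATGTAGC matches the top strand at positions 8–17, 50–59.
The reverse primer's reverse complement is AGATCTTGGC, matching at positions 87–96.
Each forward site pairs with the reverse site to give a product ending at position 96: sizes 89, 47 bp.

89 bp, 47 bp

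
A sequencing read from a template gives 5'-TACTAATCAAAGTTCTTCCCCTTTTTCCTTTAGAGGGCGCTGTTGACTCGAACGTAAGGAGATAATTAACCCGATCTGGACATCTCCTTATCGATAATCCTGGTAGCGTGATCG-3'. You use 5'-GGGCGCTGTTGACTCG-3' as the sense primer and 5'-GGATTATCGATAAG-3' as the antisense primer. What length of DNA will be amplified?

The forward primer matches the template at positions 35–50.
Reverse complement of the reverse primer: CTTATCGATAATCC. This occurs on the top strand at positions 87–100.
The product runs from position 35 to position 100, so its length is 100 − 35 + 1 = 66 bp.

66 bp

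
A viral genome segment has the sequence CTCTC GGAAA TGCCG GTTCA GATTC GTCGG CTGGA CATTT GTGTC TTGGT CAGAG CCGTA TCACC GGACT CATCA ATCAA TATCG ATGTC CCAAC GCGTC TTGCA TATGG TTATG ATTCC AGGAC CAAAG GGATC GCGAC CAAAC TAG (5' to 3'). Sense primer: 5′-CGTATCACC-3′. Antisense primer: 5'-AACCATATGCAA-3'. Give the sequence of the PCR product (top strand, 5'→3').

5'-CGTATCACCGGACTCATCAATCAATATCGATGTCCCAACGCGTCTTGCATATGGTT-3'

Scanning the template, CGTATCACC occurs at positions 57–65; this primer anneals to the bottom strand there with its 3' end pointing downstream.
Reverse complement of the reverse primer: TTGCATATGGTT. This occurs on the top strand at positions 101–112.
The product is the template from position 57 through 112 (56 bp).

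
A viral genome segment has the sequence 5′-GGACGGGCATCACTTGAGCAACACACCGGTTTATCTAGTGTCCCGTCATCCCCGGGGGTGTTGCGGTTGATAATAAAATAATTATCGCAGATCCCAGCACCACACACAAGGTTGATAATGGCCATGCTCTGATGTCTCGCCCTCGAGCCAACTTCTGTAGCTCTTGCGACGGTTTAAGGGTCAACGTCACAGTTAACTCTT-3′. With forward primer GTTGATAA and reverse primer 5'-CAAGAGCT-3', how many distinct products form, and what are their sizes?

Two products: 101 bp, 56 bp

The forward primer GTTGATAA matches the top strand at positions 66–73, 111–118.
The reverse primer's reverse complement is AGCTCTTG, matching at positions 159–166.
Each forward site pairs with the reverse site to give a product ending at position 166: sizes 101, 56 bp.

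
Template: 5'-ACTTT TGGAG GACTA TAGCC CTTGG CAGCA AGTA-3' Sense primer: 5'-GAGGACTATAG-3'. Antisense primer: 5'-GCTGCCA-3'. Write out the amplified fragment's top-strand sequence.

5'-GAGGACTATAGCCCTTGGCAGC-3'

Forward primer GAGGACTATAG is found on the top strand at positions 8–18.
Reverse complement of the reverse primer: TGGCAGC. This occurs on the top strand at positions 23–29.
The product is the template from position 8 through 29 (22 bp).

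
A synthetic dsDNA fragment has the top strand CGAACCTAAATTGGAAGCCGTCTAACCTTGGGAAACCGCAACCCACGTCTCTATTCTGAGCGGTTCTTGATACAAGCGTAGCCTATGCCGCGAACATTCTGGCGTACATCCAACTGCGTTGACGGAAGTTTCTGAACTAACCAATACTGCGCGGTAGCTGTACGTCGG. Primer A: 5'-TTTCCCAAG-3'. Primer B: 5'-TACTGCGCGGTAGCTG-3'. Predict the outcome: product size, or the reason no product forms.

No product — the primers' 3' ends point away from each other.

Primer A (TTTCCCAAG) has reverse complement CTTGGGAAA, which matches the top strand at positions 27–35; primer A anneals to the top strand there with its 3' end pointing upstream toward position 27.
Primer B (TACTGCGCGGTAGCTG) matches the top strand directly at positions 145–160; it anneals to the bottom strand with its 3' end pointing downstream toward position 160.
The 3' ends diverge (primer A extends toward position 1, primer B toward position 168), so the primers never converge on a shared product.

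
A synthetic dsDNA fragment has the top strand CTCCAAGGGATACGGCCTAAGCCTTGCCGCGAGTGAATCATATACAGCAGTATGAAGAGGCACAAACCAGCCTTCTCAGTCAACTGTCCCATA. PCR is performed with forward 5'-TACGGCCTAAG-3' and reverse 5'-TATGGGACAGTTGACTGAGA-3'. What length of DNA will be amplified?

83 bp

Forward primer TACGGCCTAAG is found on the top strand at positions 11–21.
The reverse primer's reverse complement is TCTCAGTCAACTGTCCCATA, which matches the template at positions 74–93.
Product length = (reverse-primer end) − (forward-primer start) + 1 = 93 − 11 + 1 = 83 bp.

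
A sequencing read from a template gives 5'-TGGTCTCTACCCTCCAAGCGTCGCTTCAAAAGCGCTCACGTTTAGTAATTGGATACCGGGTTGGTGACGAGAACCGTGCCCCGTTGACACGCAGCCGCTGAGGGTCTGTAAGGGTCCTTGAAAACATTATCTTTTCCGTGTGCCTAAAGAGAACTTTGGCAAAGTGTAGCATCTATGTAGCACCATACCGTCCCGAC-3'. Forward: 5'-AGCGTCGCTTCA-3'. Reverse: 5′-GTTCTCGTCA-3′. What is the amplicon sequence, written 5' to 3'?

The forward primer matches the template at positions 17–28.
The reverse primer's reverse complement is TGACGAGAAC, which matches the template at positions 65–74.
The product is the template from position 17 through 74 (58 bp).

5'-AGCGTCGCTTCAAAAGCGCTCACGTTTAGTAATTGGATACCGGGTTGGTGACGAGAAC-3'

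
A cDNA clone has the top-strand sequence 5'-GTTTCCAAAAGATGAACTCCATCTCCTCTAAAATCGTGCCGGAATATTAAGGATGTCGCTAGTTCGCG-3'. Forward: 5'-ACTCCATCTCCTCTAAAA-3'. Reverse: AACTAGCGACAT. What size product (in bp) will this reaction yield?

49 bp

Scanning the template, ACTCCATCTCCTCTAAAA occurs at positions 16–33; this primer anneals to the bottom strand there with its 3' end pointing downstream.
Taking the reverse complement of AACTAGCGACAT gives ATGTCGCTAGTT, found at positions 53–64 on the template; the primer anneals here to the top strand with its 3' end pointing upstream.
Product length = (reverse-primer end) − (forward-primer start) + 1 = 64 − 16 + 1 = 49 bp.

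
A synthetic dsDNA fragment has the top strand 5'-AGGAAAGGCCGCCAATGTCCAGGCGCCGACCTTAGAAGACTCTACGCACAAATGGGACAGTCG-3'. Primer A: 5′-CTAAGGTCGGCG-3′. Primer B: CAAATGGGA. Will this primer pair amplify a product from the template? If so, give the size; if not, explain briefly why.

No product — the primers' 3' ends point away from each other.

Primer A (CTAAGGTCGGCG) has reverse complement CGCCGACCTTAG, which matches the top strand at positions 24–35; primer A anneals to the top strand there with its 3' end pointing upstream toward position 24.
Primer B (CAAATGGGA) matches the top strand directly at positions 49–57; it anneals to the bottom strand with its 3' end pointing downstream toward position 57.
The 3' ends diverge (primer A extends toward position 1, primer B toward position 63), so the primers never converge on a shared product.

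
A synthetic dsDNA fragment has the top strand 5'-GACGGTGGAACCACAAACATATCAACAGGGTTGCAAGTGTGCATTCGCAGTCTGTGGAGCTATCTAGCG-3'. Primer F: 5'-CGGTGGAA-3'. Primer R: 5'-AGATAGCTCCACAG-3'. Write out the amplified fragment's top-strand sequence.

Scanning the template, CGGTGGAA occurs at positions 3–10; this primer anneals to the bottom strand there with its 3' end pointing downstream.
Taking the reverse complement of AGATAGCTCCACAG gives CTGTGGAGCTATCT, found at positions 52–65 on the template; the primer anneals here to the top strand with its 3' end pointing upstream.
The product is the template from position 3 through 65 (63 bp).

5'-CGGTGGAACCACAAACATATCAACAGGGTTGCAAGTGTGCATTCGCAGTCTGTGGAGCTATCT-3'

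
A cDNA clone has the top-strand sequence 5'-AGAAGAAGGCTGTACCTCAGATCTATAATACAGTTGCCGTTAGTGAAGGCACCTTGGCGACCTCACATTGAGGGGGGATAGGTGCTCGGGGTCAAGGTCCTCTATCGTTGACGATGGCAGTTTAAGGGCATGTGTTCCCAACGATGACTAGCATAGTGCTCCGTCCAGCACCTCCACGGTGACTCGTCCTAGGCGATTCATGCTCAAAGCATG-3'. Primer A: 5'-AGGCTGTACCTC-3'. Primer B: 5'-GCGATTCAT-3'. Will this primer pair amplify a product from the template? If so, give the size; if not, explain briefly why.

No product — both primers anneal to the same strand and extend in the same direction.

Primer A (AGGCTGTACCTC) matches the top strand at positions 7–18 (3' end points downstream).
Primer B (GCGATTCAT) also matches the top strand directly, at positions 193–201 — its reverse complement ATGAATCGC is not present.
Both primers anneal to the bottom strand with 3' ends pointing the same way, so neither can prime synthesis back toward the other.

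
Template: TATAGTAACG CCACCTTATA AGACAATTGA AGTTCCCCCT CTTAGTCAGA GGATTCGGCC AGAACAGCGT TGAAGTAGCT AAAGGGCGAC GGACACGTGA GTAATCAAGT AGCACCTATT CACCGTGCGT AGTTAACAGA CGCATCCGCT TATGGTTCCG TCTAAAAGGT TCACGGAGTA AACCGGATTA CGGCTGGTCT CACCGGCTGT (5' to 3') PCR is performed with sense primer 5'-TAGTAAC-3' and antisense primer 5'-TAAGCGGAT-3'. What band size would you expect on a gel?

150 bp

Forward primer TAGTAAC is found on the top strand at positions 3–9.
The reverse primer's reverse complement is ATCCGCTTA, which matches the template at positions 144–152.
The product runs from position 3 to position 152, so its length is 152 − 3 + 1 = 150 bp.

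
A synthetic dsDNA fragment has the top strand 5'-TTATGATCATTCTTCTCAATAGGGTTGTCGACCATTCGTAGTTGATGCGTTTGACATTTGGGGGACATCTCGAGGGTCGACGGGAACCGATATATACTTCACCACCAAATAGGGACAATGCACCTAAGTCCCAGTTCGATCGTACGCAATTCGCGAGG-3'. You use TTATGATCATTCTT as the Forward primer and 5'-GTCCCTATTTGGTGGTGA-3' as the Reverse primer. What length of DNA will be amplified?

Forward primer TTATGATCATTCTT is found on the top strand at positions 1–14.
The reverse primer's reverse complement is TCACCACCAAATAGGGAC, which matches the template at positions 99–116.
Amplicon spans positions 1–116: 116 bp.

116 bp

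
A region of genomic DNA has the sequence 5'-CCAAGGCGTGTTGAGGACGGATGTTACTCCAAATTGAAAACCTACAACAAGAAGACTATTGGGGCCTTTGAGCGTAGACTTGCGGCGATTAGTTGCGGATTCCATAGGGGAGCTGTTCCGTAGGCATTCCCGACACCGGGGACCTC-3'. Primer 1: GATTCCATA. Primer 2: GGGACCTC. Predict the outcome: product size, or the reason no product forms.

Primer 1 (GATTCCATA) matches the top strand at positions 98–106 (3' end points downstream).
Primer 2 (GGGACCTC) also matches the top strand directly, at positions 139–146 — its reverse complement GAGGTCCC is not present.
Both primers anneal to the bottom strand with 3' ends pointing the same way, so neither can prime synthesis back toward the other.

No product — both primers anneal to the same strand and extend in the same direction.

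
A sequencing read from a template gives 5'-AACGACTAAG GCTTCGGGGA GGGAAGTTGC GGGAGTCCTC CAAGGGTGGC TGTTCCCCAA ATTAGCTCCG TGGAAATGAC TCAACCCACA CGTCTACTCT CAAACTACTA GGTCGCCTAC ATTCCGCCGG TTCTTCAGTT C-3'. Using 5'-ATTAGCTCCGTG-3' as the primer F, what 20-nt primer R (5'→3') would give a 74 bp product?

The forward primer binds at positions 61–72, so a 74 bp product ends at position 61 + 74 − 1 = 134.
The reverse primer anneals to the top strand over positions 115–134, i.e. to GCCTACATTCCGCCGGTTCT.
Its sequence written 5'→3' is the reverse complement: AGAACCGGCGGAATGTAGGC.

5'-AGAACCGGCGGAATGTAGGC-3'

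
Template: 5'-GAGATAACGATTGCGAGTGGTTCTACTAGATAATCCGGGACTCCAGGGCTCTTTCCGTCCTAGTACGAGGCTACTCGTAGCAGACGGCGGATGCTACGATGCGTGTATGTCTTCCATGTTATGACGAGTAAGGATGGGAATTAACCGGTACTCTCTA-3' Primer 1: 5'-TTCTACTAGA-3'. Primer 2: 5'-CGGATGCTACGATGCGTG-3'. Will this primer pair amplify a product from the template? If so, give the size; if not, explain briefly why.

No product — both primers anneal to the same strand and extend in the same direction.

Primer 1 (TTCTACTAGA) matches the top strand at positions 21–30 (3' end points downstream).
Primer 2 (CGGATGCTACGATGCGTG) also matches the top strand directly, at positions 88–105 — its reverse complement CACGCATCGTAGCATCCG is not present.
Both primers anneal to the bottom strand with 3' ends pointing the same way, so neither can prime synthesis back toward the other.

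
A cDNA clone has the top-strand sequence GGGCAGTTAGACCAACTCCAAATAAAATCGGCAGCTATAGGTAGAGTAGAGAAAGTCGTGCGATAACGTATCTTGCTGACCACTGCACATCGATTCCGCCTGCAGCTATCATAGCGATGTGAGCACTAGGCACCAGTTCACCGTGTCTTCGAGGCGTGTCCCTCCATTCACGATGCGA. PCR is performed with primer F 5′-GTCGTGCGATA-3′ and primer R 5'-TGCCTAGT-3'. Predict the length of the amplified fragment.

78 bp

The forward primer matches the template at positions 55–65.
Reverse complement of the reverse primer: ACTAGGCA. This occurs on the top strand at positions 125–132.
The product runs from position 55 to position 132, so its length is 132 − 55 + 1 = 78 bp.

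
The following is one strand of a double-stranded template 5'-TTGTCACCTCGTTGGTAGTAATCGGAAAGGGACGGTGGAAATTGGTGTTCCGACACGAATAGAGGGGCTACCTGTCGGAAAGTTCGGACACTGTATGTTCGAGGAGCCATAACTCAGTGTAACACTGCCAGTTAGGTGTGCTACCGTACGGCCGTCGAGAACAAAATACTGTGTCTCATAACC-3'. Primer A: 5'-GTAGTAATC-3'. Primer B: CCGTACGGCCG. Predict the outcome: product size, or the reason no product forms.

Primer A (GTAGTAATC) matches the top strand at positions 15–23 (3' end points downstream).
Primer B (CCGTACGGCCG) also matches the top strand directly, at positions 144–154 — its reverse complement CGGCCGTACGG is not present.
Both primers anneal to the bottom strand with 3' ends pointing the same way, so neither can prime synthesis back toward the other.

No product — both primers anneal to the same strand and extend in the same direction.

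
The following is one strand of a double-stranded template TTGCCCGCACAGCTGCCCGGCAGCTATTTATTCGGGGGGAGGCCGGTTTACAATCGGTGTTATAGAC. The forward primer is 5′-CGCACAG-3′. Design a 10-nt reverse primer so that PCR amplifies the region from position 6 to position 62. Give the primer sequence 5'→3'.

The product's 3' end on the top strand is position 62.
The reverse primer anneals to the top strand over positions 53–62, i.e. to ATCGGTGTTA.
Its sequence written 5'→3' is the reverse complement: TAACACCGAT.

5'-TAACACCGAT-3'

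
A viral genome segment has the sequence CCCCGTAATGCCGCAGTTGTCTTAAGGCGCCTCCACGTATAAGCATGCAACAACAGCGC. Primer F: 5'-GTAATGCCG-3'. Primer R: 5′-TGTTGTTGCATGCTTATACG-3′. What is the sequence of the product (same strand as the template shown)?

5'-GTAATGCCGCAGTTGTCTTAAGGCGCCTCCACGTATAAGCATGCAACAACA-3'

Forward primer GTAATGCCG is found on the top strand at positions 5–13.
Taking the reverse complement of TGTTGTTGCATGCTTATACG gives CGTATAAGCATGCAACAACA, found at positions 36–55 on the template; the primer anneals here to the top strand with its 3' end pointing upstream.
The product is the template from position 5 through 55 (51 bp).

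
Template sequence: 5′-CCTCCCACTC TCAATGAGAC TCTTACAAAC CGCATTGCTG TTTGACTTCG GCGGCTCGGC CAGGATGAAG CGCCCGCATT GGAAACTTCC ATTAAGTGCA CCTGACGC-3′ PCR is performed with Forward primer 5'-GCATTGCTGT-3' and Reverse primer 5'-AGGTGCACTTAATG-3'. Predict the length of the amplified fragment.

Forward primer GCATTGCTGT is found on the top strand at positions 32–41.
Reverse complement of the reverse primer: CATTAAGTGCACCT. This occurs on the top strand at positions 90–103.
Amplicon spans positions 32–103: 72 bp.

72 bp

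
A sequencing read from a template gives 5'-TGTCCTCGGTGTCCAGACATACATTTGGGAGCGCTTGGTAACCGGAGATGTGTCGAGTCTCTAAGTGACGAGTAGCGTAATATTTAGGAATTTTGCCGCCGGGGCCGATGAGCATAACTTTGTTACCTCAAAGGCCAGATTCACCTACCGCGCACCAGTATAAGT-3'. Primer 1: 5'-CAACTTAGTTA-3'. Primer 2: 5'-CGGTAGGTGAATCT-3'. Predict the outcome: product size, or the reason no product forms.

No product — primer 1 has no binding site in the template.

Primer 1 (CAACTTAGTTA) does not match the top strand, and its reverse complement TAACTAAGTTG does not match either.
With no annealing site for primer 1, no amplification occurs.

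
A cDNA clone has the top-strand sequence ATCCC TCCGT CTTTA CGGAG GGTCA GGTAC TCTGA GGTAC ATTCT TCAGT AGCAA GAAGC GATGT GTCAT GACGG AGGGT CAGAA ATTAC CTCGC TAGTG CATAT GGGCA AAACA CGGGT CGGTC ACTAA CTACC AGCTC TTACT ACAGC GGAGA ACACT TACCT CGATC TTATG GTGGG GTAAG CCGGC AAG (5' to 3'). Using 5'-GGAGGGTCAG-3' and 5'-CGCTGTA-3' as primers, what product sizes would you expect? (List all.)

The forward primer GGAGGGTCAG matches the top strand at positions 17–26, 74–83.
The reverse primer's reverse complement is TACAGCG, matching at positions 145–151.
Each forward site pairs with the reverse site to give a product ending at position 151: sizes 135, 78 bp.

135 bp, 78 bp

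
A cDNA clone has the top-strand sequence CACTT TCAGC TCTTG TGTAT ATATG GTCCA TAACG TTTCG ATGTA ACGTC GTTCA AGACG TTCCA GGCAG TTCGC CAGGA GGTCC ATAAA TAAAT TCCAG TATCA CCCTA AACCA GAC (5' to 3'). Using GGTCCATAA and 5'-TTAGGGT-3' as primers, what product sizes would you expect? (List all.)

The forward primer GGTCCATAA matches the top strand at positions 25–33, 81–89.
The reverse primer's reverse complement is ACCCTAA, matching at positions 105–111.
Each forward site pairs with the reverse site to give a product ending at position 111: sizes 87, 31 bp.

87 bp, 31 bp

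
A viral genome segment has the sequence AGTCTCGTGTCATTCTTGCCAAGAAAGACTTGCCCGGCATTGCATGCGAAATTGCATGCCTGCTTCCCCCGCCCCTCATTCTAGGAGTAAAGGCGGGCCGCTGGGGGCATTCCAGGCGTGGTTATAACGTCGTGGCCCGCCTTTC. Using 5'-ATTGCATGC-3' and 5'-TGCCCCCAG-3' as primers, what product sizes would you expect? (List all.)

71 bp, 59 bp

The forward primer ATTGCATGC matches the top strand at positions 39–47, 51–59.
The reverse primer's reverse complement is CTGGGGGCA, matching at positions 101–109.
Each forward site pairs with the reverse site to give a product ending at position 109: sizes 71, 59 bp.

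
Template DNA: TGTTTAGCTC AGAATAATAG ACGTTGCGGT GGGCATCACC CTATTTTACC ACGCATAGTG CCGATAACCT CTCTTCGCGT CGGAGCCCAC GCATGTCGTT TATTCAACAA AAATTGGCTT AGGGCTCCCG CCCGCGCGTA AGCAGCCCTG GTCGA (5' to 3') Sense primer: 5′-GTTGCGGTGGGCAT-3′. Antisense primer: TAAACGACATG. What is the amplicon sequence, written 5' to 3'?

Scanning the template, GTTGCGGTGGGCAT occurs at positions 23–36; this primer anneals to the bottom strand there with its 3' end pointing downstream.
The reverse primer's reverse complement is CATGTCGTTTA, which matches the template at positions 92–102.
The product is the template from position 23 through 102 (80 bp).

5'-GTTGCGGTGGGCATCACCCTATTTTACCACGCATAGTGCCGATAACCTCTCTTCGCGTCGGAGCCCACGCATGTCGTTTA-3'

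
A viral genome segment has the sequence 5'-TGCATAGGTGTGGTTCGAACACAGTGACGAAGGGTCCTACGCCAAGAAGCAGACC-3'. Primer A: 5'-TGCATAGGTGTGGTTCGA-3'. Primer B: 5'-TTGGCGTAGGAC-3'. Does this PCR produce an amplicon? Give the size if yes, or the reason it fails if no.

Primer A (TGCATAGGTGTGGTTCGA) matches the top strand at positions 1–18; it acts as a forward primer.
Primer B's reverse complement is GTCCTACGCCAA, matching the top strand at positions 34–45; it acts as a reverse primer.
The 3' ends face each other across positions 1–45, giving a 45 bp product.

Yes — a 45 bp product.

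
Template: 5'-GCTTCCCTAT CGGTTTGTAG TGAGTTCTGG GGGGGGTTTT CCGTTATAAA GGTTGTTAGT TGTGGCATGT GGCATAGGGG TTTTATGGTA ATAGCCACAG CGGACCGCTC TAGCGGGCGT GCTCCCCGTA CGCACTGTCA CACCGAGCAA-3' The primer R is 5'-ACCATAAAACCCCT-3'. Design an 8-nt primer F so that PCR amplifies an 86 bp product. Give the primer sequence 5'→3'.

5'-TCCCTATC-3'

The reverse primer's reverse complement AGGGGTTTTATGGT matches the template at positions 76–89, so the product ends at position 89.
An 86 bp product then starts at position 89 − 86 + 1 = 4.
The forward primer is identical to the top strand there: TCCCTATC.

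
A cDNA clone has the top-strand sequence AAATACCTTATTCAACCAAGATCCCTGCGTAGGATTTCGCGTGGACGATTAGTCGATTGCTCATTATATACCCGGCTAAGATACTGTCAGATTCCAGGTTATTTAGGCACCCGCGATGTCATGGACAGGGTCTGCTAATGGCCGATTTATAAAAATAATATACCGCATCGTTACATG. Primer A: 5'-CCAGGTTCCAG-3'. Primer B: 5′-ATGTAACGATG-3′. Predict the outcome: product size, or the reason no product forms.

No product — primer A has no binding site in the template.

Primer A (CCAGGTTCCAG) does not match the top strand, and its reverse complement CTGGAACCTGG does not match either.
With no annealing site for primer A, no amplification occurs.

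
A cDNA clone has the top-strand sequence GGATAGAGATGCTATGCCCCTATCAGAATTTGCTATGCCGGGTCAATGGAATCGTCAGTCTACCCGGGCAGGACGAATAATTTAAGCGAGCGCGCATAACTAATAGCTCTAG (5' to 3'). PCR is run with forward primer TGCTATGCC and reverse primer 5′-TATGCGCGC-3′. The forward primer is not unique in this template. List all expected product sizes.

89 bp, 68 bp

The forward primer TGCTATGCC matches the top strand at positions 10–18, 31–39.
The reverse primer's reverse complement is GCGCGCATA, matching at positions 90–98.
Each forward site pairs with the reverse site to give a product ending at position 98: sizes 89, 68 bp.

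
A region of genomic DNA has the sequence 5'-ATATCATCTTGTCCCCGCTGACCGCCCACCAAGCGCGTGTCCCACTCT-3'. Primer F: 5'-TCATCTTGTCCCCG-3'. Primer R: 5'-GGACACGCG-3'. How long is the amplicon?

39 bp

Scanning the template, TCATCTTGTCCCCG occurs at positions 4–17; this primer anneals to the bottom strand there with its 3' end pointing downstream.
Taking the reverse complement of GGACACGCG gives CGCGTGTCC, found at positions 34–42 on the template; the primer anneals here to the top strand with its 3' end pointing upstream.
Product length = (reverse-primer end) − (forward-primer start) + 1 = 42 − 4 + 1 = 39 bp.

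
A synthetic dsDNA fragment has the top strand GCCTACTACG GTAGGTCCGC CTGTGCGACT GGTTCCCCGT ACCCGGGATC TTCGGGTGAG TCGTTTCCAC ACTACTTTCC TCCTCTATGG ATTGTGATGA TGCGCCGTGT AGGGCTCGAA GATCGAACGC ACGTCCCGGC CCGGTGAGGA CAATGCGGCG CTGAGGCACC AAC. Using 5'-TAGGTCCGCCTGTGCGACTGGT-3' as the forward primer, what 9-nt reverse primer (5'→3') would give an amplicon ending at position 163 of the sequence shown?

5'-CAGCGCCGC-3'

The forward primer binds at positions 12–33; the product's 3' end on the top strand is position 163.
The reverse primer anneals to the top strand over positions 155–163, i.e. to GCGGCGCTG.
Its sequence written 5'→3' is the reverse complement: CAGCGCCGC.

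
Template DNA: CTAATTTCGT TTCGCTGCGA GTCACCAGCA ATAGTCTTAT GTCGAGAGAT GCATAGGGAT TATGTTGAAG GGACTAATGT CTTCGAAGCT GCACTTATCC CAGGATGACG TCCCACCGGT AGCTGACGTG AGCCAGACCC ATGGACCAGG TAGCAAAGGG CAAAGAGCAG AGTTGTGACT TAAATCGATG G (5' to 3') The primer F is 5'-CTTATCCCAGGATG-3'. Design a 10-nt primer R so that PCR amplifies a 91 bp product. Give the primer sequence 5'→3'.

5'-TTTAAGTCAC-3'

The forward primer binds at positions 94–107, so a 91 bp product ends at position 94 + 91 − 1 = 184.
The reverse primer anneals to the top strand over positions 175–184, i.e. to GTGACTTAAA.
Its sequence written 5'→3' is the reverse complement: TTTAAGTCAC.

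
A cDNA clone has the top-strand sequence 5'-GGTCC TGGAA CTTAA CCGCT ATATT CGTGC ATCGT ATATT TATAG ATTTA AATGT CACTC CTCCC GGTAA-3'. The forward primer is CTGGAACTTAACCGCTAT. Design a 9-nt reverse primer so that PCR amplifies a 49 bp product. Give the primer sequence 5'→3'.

5'-ATTTAAATC-3'

The forward primer binds at positions 5–22, so a 49 bp product ends at position 5 + 49 − 1 = 53.
The reverse primer anneals to the top strand over positions 45–53, i.e. to GATTTAAAT.
Its sequence written 5'→3' is the reverse complement: ATTTAAATC.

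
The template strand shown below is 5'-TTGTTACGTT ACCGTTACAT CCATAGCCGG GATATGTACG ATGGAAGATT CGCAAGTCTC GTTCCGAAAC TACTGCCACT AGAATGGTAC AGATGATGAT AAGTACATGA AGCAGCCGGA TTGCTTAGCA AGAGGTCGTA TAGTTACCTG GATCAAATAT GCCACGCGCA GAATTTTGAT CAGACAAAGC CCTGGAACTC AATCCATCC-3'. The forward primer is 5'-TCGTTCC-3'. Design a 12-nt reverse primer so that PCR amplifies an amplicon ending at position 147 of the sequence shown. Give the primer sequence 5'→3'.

5'-GTAACTATACGA-3'

The forward primer binds at positions 59–65; the product's 3' end on the top strand is position 147.
The reverse primer anneals to the top strand over positions 136–147, i.e. to TCGTATAGTTAC.
Its sequence written 5'→3' is the reverse complement: GTAACTATACGA.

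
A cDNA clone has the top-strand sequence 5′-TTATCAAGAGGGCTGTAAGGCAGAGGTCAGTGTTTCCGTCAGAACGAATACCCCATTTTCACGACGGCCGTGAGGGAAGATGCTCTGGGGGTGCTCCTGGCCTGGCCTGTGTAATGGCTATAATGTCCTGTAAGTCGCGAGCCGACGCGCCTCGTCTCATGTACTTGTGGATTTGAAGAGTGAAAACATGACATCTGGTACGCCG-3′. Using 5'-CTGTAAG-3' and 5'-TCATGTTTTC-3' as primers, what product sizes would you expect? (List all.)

The forward primer CTGTAAG matches the top strand at positions 13–19, 128–134.
The reverse primer's reverse complement is GAAAACATGA, matching at positions 182–191.
Each forward site pairs with the reverse site to give a product ending at position 191: sizes 179, 64 bp.

179 bp, 64 bp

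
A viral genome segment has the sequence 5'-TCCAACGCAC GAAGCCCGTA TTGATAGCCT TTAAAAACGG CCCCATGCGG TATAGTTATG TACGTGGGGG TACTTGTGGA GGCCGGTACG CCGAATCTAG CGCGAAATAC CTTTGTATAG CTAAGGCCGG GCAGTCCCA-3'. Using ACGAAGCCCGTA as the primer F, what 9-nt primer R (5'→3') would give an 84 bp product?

5'-GGCGTACCG-3'

The forward primer binds at positions 9–20, so an 84 bp product ends at position 9 + 84 − 1 = 92.
The reverse primer anneals to the top strand over positions 84–92, i.e. to CGGTACGCC.
Its sequence written 5'→3' is the reverse complement: GGCGTACCG.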